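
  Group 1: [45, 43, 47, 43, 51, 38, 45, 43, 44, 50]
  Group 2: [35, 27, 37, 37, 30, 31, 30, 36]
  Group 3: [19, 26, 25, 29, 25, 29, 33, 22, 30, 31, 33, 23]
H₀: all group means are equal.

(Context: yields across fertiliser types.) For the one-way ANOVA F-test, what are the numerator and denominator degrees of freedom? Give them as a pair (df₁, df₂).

k = 3 groups, N = 30 total
df = (k−1, N−k) = (3−1, 30−3) = (2, 27)

degrees of freedom = [2, 27]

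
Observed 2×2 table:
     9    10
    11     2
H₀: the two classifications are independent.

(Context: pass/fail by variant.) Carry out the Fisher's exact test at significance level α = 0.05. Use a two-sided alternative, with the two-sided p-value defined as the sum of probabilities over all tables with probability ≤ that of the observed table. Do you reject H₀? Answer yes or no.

Margins: r₁=19, r₂=13, c₁=20, c₂=12, n=32
p_obs = C(19,9)·C(13,11)/C(32,20); sum pmf over tables with pmf ≤ p_obs
p-value (two-sided) = 0.06187
At α=0.05: p ≥ α → fail to reject H₀

reject H₀: no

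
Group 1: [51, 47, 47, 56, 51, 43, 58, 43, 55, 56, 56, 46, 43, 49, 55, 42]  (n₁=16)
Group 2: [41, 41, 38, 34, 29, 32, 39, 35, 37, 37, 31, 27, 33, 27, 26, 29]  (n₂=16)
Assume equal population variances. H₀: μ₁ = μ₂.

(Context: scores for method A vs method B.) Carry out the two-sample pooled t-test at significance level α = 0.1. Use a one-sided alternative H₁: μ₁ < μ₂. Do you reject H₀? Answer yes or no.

x̄₁=49.875, s₁=5.596, n₁=16
x̄₂=33.500, s₂=5.033, n₂=16
s_p² = [15·5.596² + 15·5.033²]/30 = 28.3250
SE = √(s_p²·(1/16+1/16)) = 1.8817
t = (49.875−33.500)/1.8817 = 8.7024
df = 30
p-value (one-sided, H₁ less) = 1.00000
At α=0.1: p ≥ α → fail to reject H₀

reject H₀: no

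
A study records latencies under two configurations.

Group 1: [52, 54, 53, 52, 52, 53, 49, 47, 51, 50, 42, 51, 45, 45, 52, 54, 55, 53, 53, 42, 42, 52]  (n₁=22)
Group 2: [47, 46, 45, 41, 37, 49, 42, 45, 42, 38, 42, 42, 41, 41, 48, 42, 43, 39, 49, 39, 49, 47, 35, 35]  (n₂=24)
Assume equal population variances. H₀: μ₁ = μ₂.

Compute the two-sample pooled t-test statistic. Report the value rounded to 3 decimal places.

x̄₁=49.955, s₁=4.180, n₁=22
x̄₂=42.667, s₂=4.260, n₂=24
s_p² = [21·4.180² + 23·4.260²]/44 = 17.8247
SE = √(s_p²·(1/22+1/24)) = 1.2462
t = (49.955−42.667)/1.2462 = 5.8483
df = 44

test statistic = 5.848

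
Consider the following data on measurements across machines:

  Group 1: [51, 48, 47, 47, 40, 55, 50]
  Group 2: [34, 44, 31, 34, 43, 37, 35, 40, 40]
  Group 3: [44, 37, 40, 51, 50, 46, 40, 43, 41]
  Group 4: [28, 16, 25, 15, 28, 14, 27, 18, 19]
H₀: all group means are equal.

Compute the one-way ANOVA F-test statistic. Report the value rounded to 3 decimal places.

Group means [48.29, 37.56, 43.56, 21.11], grand mean 37.000
SSB = Σnᵢ(x̄ᵢ−x̄)² = 3553.238; SSW = ΣΣ(x−x̄ᵢ)² = 736.762
MSB = 3553.238/3 = 1184.4127; MSW = 736.762/30 = 24.5587
F = MSB/MSW = 48.2278
df = (3, 30)

test statistic = 48.228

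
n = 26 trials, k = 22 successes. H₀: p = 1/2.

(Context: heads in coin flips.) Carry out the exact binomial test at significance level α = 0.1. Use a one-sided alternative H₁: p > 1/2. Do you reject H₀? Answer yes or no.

reject H₀: yes

Exact binomial: n=26, k=22, p₀=1/2=0.5000
P(X≥22) from Σ C(n,i)·p₀^i·(1−p₀)^(n−i)
p-value (one-sided, H₁ greater) = 0.00027
At α=0.1: p < α → reject H₀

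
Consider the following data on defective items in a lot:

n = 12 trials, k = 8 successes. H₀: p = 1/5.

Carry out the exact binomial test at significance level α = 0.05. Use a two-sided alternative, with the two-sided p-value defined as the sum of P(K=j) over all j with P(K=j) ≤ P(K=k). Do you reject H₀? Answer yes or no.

Exact binomial: n=12, k=8, p₀=1/5=0.2000
P(X=j) = C(n,j)·p₀^j·(1−p₀)^(n−j); p = Σ P(X=j) over j with P(X=j) ≤ P(X=8)
p-value (two-sided) = 0.00058
At α=0.05: p < α → reject H₀

reject H₀: yes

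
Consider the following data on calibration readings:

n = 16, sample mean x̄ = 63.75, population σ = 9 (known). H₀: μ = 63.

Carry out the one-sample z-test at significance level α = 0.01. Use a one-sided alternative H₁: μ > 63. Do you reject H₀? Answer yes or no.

SE = σ/√n = 9/√16 = 2.2500
z = (x̄−μ₀)/SE = (63.75−63)/2.2500 = 0.3333
p-value (one-sided, H₁ greater) = 0.36944
At α=0.01: p ≥ α → fail to reject H₀

reject H₀: no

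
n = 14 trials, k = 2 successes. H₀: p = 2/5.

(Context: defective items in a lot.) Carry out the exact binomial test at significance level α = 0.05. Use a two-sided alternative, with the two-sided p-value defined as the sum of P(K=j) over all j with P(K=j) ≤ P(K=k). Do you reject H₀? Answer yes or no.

reject H₀: no

Exact binomial: n=14, k=2, p₀=2/5=0.4000
P(X=j) = C(n,j)·p₀^j·(1−p₀)^(n−j); p = Σ P(X=j) over j with P(X=j) ≤ P(X=2)
p-value (two-sided) = 0.05730
At α=0.05: p ≥ α → fail to reject H₀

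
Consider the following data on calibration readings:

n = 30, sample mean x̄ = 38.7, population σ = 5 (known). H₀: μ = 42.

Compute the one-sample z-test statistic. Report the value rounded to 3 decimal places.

test statistic = -3.615

SE = σ/√n = 5/√30 = 0.9129
z = (x̄−μ₀)/SE = (38.7−42)/0.9129 = -3.6150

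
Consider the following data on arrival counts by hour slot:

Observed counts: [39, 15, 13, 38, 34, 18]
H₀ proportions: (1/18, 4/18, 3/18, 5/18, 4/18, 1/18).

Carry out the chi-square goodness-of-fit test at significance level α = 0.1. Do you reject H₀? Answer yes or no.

n = 157; E_i = n·p_i = [8.72, 34.89, 26.17, 43.61, 34.89, 8.72]
χ² = (39−8.72)²/8.72 + (15−34.89)²/34.89 + (13−26.17)²/26.17 + (38−43.61)²/43.61 + (34−34.89)²/34.89 + (18−8.72)²/8.72 = 133.6809
df = 5
p-value (upper-tail) = 0.00000
At α=0.1: p < α → reject H₀

reject H₀: yes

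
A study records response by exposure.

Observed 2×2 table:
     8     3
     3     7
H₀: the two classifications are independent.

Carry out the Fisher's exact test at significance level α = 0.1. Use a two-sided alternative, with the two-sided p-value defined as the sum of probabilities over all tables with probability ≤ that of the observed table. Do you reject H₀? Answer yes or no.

reject H₀: yes

Margins: r₁=11, r₂=10, c₁=11, c₂=10, n=21
p_obs = C(11,8)·C(10,3)/C(21,11); sum pmf over tables with pmf ≤ p_obs
p-value (two-sided) = 0.08611
At α=0.1: p < α → reject H₀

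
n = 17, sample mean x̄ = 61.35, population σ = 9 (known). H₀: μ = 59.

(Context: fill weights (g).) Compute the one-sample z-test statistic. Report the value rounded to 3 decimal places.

SE = σ/√n = 9/√17 = 2.1828
z = (x̄−μ₀)/SE = (61.35−59)/2.1828 = 1.0766

test statistic = 1.077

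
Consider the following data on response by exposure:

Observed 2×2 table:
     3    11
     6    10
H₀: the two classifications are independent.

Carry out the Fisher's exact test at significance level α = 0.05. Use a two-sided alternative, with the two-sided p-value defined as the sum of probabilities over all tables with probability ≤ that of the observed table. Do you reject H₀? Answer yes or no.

Margins: r₁=14, r₂=16, c₁=9, c₂=21, n=30
p_obs = C(14,3)·C(16,6)/C(30,9); sum pmf over tables with pmf ≤ p_obs
p-value (two-sided) = 0.43972
At α=0.05: p ≥ α → fail to reject H₀

reject H₀: no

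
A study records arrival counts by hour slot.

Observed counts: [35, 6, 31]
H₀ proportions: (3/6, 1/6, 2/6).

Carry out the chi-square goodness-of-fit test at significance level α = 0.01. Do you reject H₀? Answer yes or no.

n = 72; E_i = n·p_i = [36.00, 12.00, 24.00]
χ² = (35−36.00)²/36.00 + (6−12.00)²/12.00 + (31−24.00)²/24.00 = 5.0694
df = 2
p-value (upper-tail) = 0.07928
At α=0.01: p ≥ α → fail to reject H₀

reject H₀: no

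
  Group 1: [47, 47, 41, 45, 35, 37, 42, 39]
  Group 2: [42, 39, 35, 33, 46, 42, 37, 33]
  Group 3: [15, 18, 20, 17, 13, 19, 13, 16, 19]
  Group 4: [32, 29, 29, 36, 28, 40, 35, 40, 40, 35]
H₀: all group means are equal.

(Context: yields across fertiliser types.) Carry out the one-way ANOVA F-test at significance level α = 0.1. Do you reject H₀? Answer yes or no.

reject H₀: yes

Group means [41.62, 38.38, 16.67, 34.40], grand mean 32.400
SSB = Σnᵢ(x̄ᵢ−x̄)² = 3234.250; SSW = ΣΣ(x−x̄ᵢ)² = 554.150
MSB = 3234.250/3 = 1078.0833; MSW = 554.150/31 = 17.8758
F = MSB/MSW = 60.3096
df = (3, 31)
p-value (upper-tail) = 0.00000
At α=0.1: p < α → reject H₀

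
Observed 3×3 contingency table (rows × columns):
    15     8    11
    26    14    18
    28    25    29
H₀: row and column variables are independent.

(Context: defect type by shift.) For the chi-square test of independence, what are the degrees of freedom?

df = (r−1)(c−1) = (3−1)·(3−1) = 4

degrees of freedom = 4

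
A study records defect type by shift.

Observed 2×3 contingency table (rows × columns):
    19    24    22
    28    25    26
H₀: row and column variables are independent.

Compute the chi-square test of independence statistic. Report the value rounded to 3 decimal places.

test statistic = 0.723

Row totals [65, 79], col totals [47, 49, 48], n=144
χ² = (19−21.22)²/21.22 + (24−22.12)²/22.12 + (22−21.67)²/21.67 + (28−25.78)²/25.78 + (25−26.88)²/26.88 + (26−26.33)²/26.33 = 0.7229
df = 2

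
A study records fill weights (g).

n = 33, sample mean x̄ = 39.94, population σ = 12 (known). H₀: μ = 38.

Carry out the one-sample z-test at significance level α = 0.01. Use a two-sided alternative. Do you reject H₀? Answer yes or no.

reject H₀: no

SE = σ/√n = 12/√33 = 2.0889
z = (x̄−μ₀)/SE = (39.94−38)/2.0889 = 0.9287
p-value (two-sided) = 0.35304
At α=0.01: p ≥ α → fail to reject H₀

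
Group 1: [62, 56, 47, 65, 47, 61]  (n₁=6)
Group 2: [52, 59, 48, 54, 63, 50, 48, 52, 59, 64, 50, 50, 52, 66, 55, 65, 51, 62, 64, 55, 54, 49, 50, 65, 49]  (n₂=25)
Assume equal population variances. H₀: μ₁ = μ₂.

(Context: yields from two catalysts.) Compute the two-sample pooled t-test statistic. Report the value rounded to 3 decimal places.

x̄₁=56.333, s₁=7.789, n₁=6
x̄₂=55.440, s₂=6.252, n₂=25
s_p² = [5·7.789² + 24·6.252²]/29 = 42.8101
SE = √(s_p²·(1/6+1/25)) = 2.9745
t = (56.333−55.440)/2.9745 = 0.3003
df = 29

test statistic = 0.300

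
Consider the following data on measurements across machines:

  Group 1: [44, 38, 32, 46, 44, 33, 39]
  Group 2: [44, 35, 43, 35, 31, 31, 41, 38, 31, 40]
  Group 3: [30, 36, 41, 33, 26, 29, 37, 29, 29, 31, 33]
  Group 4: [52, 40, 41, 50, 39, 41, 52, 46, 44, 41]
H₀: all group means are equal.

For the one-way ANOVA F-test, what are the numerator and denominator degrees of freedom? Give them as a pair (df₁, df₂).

k = 4 groups, N = 38 total
df = (k−1, N−k) = (4−1, 38−4) = (3, 34)

degrees of freedom = [3, 34]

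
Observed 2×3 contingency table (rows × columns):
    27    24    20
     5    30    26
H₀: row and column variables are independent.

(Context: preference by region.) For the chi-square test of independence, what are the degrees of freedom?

df = (r−1)(c−1) = (2−1)·(3−1) = 2

degrees of freedom = 2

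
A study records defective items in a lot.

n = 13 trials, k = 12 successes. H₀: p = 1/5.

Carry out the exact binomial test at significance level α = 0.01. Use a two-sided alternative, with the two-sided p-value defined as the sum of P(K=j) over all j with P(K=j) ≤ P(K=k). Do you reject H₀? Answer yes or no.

reject H₀: yes

Exact binomial: n=13, k=12, p₀=1/5=0.2000
P(X=j) = C(n,j)·p₀^j·(1−p₀)^(n−j); p = Σ P(X=j) over j with P(X=j) ≤ P(X=12)
p-value (two-sided) = 0.00000
At α=0.01: p < α → reject H₀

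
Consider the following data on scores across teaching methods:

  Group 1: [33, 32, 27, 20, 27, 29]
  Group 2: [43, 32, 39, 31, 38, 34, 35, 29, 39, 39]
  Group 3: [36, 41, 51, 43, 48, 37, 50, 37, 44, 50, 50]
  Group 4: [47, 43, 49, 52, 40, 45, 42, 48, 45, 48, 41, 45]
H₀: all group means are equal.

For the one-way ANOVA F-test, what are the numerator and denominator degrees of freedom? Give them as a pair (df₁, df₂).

k = 4 groups, N = 39 total
df = (k−1, N−k) = (4−1, 39−4) = (3, 35)

degrees of freedom = [3, 35]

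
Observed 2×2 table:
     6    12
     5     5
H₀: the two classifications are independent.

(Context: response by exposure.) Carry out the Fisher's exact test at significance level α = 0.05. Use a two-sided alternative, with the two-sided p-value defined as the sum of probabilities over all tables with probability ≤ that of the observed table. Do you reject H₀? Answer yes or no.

reject H₀: no

Margins: r₁=18, r₂=10, c₁=11, c₂=17, n=28
p_obs = C(18,6)·C(10,5)/C(28,11); sum pmf over tables with pmf ≤ p_obs
p-value (two-sided) = 0.44426
At α=0.05: p ≥ α → fail to reject H₀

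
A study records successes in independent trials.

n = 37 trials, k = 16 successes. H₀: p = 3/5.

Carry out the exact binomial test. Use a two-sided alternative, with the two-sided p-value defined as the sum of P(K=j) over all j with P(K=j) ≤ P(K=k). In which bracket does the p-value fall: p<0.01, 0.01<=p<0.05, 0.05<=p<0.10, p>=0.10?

p-value bracket: 0.01<=p<0.05

Exact binomial: n=37, k=16, p₀=3/5=0.6000
P(X=j) = C(n,j)·p₀^j·(1−p₀)^(n−j); p = Σ P(X=j) over j with P(X=j) ≤ P(X=16)
p-value (two-sided) = 0.04381
→ bracket: 0.01<=p<0.05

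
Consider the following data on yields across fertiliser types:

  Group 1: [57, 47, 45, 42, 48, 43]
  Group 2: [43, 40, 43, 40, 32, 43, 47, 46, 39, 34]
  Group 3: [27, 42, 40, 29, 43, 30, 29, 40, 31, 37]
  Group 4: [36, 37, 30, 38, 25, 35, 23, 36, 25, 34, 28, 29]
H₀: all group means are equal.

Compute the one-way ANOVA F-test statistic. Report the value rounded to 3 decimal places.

test statistic = 13.169

Group means [47.00, 40.70, 34.80, 31.33], grand mean 37.184
SSB = Σnᵢ(x̄ᵢ−x̄)² = 1169.344; SSW = ΣΣ(x−x̄ᵢ)² = 1006.367
MSB = 1169.344/3 = 389.7813; MSW = 1006.367/34 = 29.5990
F = MSB/MSW = 13.1687
df = (3, 34)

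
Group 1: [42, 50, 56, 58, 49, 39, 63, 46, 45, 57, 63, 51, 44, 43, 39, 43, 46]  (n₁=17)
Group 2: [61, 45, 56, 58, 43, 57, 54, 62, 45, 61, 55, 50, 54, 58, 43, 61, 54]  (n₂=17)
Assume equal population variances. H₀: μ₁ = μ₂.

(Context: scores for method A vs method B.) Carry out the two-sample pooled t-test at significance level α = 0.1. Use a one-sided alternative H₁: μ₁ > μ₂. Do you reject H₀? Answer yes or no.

x̄₁=49.059, s₁=7.790, n₁=17
x̄₂=53.941, s₂=6.505, n₂=17
s_p² = [16·7.790² + 16·6.505²]/32 = 51.4963
SE = √(s_p²·(1/17+1/17)) = 2.4614
t = (49.059−53.941)/2.4614 = -1.9836
df = 32
p-value (one-sided, H₁ greater) = 0.97203
At α=0.1: p ≥ α → fail to reject H₀

reject H₀: no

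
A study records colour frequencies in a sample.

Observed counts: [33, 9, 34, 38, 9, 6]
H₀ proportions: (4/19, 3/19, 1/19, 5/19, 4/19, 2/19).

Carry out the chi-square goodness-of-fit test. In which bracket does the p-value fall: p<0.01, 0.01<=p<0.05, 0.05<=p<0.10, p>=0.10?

n = 129; E_i = n·p_i = [27.16, 20.37, 6.79, 33.95, 27.16, 13.58]
χ² = (33−27.16)²/27.16 + (9−20.37)²/20.37 + (34−6.79)²/6.79 + (38−33.95)²/33.95 + (9−27.16)²/27.16 + (6−13.58)²/13.58 = 133.5093
df = 5
p-value (upper-tail) = 0.00000
→ bracket: p<0.01

p-value bracket: p<0.01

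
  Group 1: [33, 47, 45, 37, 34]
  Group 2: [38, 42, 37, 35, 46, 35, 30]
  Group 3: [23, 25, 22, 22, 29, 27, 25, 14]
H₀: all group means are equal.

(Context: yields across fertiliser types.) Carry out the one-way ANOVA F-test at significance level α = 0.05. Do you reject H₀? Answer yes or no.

Group means [39.20, 37.57, 23.38], grand mean 32.300
SSB = Σnᵢ(x̄ᵢ−x̄)² = 1069.811; SSW = ΣΣ(x−x̄ᵢ)² = 468.389
MSB = 1069.811/2 = 534.9054; MSW = 468.389/17 = 27.5523
F = MSB/MSW = 19.4142
df = (2, 17)
p-value (upper-tail) = 0.00004
At α=0.05: p < α → reject H₀

reject H₀: yes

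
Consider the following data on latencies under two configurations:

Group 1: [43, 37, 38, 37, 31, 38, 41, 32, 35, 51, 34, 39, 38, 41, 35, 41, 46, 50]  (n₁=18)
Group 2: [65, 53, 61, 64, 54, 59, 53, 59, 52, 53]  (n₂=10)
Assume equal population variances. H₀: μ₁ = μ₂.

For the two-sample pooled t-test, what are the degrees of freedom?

df = n₁ + n₂ − 2 = 18 + 10 − 2 = 26

degrees of freedom = 26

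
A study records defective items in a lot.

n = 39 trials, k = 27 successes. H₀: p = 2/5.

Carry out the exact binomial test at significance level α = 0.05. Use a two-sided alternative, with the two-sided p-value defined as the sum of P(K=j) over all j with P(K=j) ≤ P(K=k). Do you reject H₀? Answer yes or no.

reject H₀: yes

Exact binomial: n=39, k=27, p₀=2/5=0.4000
P(X=j) = C(n,j)·p₀^j·(1−p₀)^(n−j); p = Σ P(X=j) over j with P(X=j) ≤ P(X=27)
p-value (two-sided) = 0.00025
At α=0.05: p < α → reject H₀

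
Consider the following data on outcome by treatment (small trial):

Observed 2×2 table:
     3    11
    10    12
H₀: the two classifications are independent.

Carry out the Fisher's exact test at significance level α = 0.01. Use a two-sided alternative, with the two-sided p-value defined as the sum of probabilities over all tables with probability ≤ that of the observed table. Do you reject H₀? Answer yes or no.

Margins: r₁=14, r₂=22, c₁=13, c₂=23, n=36
p_obs = C(14,3)·C(22,10)/C(36,13); sum pmf over tables with pmf ≤ p_obs
p-value (two-sided) = 0.17504
At α=0.01: p ≥ α → fail to reject H₀

reject H₀: no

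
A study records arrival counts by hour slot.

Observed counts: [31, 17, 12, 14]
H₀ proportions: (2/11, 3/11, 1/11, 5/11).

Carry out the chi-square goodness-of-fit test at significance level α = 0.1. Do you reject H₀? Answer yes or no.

reject H₀: yes

n = 74; E_i = n·p_i = [13.45, 20.18, 6.73, 33.64]
χ² = (31−13.45)²/13.45 + (17−20.18)²/20.18 + (12−6.73)²/6.73 + (14−33.64)²/33.64 = 38.9779
df = 3
p-value (upper-tail) = 0.00000
At α=0.1: p < α → reject H₀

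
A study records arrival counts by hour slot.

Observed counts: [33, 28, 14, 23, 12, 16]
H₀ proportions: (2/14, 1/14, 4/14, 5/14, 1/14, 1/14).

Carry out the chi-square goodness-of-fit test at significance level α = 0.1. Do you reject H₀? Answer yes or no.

reject H₀: yes

n = 126; E_i = n·p_i = [18.00, 9.00, 36.00, 45.00, 9.00, 9.00]
χ² = (33−18.00)²/18.00 + (28−9.00)²/9.00 + (14−36.00)²/36.00 + (23−45.00)²/45.00 + (12−9.00)²/9.00 + (16−9.00)²/9.00 = 83.2556
df = 5
p-value (upper-tail) = 0.00000
At α=0.1: p < α → reject H₀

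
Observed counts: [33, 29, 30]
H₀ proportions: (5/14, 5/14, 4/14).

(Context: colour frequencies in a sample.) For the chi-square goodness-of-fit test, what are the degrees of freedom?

df = k − 1 = 3 − 1 = 2

degrees of freedom = 2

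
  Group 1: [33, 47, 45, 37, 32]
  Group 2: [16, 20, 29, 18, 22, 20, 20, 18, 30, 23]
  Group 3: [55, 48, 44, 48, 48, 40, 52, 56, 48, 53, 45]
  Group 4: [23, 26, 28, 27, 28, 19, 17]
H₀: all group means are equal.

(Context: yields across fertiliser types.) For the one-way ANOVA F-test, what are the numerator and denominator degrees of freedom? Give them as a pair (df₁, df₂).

k = 4 groups, N = 33 total
df = (k−1, N−k) = (4−1, 33−4) = (3, 29)

degrees of freedom = [3, 29]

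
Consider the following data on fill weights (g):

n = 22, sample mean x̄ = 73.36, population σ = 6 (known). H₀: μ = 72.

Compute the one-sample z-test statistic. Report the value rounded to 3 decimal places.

SE = σ/√n = 6/√22 = 1.2792
z = (x̄−μ₀)/SE = (73.36−72)/1.2792 = 1.0632

test statistic = 1.063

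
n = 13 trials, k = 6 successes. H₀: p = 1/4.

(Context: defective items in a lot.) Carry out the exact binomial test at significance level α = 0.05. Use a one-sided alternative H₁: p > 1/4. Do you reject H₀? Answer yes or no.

reject H₀: no

Exact binomial: n=13, k=6, p₀=1/4=0.2500
P(X≥6) from Σ C(n,i)·p₀^i·(1−p₀)^(n−i)
p-value (one-sided, H₁ greater) = 0.08021
At α=0.05: p ≥ α → fail to reject H₀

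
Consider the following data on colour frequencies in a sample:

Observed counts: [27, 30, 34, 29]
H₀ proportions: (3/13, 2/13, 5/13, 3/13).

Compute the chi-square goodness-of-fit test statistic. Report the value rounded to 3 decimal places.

test statistic = 10.491

n = 120; E_i = n·p_i = [27.69, 18.46, 46.15, 27.69]
χ² = (27−27.69)²/27.69 + (30−18.46)²/18.46 + (34−46.15)²/46.15 + (29−27.69)²/27.69 = 10.4911
df = 3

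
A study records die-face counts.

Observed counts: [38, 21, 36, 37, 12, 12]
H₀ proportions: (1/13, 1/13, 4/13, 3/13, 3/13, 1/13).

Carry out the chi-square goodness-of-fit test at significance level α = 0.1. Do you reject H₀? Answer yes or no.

reject H₀: yes

n = 156; E_i = n·p_i = [12.00, 12.00, 48.00, 36.00, 36.00, 12.00]
χ² = (38−12.00)²/12.00 + (21−12.00)²/12.00 + (36−48.00)²/48.00 + (37−36.00)²/36.00 + (12−36.00)²/36.00 + (12−12.00)²/12.00 = 82.1111
df = 5
p-value (upper-tail) = 0.00000
At α=0.1: p < α → reject H₀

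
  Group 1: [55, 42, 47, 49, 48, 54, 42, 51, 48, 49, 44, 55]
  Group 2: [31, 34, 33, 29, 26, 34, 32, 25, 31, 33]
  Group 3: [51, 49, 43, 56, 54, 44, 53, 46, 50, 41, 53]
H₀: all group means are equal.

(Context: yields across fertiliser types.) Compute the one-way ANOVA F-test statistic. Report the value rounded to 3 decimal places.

Group means [48.67, 30.80, 49.09], grand mean 43.394
SSB = Σnᵢ(x̄ᵢ−x̄)² = 2276.703; SSW = ΣΣ(x−x̄ᵢ)² = 565.176
MSB = 2276.703/2 = 1138.3515; MSW = 565.176/30 = 18.8392
F = MSB/MSW = 60.4246
df = (2, 30)

test statistic = 60.425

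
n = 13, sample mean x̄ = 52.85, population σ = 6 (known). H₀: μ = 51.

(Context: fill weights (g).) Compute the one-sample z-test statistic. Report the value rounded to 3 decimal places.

test statistic = 1.112

SE = σ/√n = 6/√13 = 1.6641
z = (x̄−μ₀)/SE = (52.85−51)/1.6641 = 1.1117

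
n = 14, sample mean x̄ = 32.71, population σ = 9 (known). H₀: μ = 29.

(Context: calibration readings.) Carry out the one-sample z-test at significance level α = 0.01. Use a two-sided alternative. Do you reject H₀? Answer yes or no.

reject H₀: no

SE = σ/√n = 9/√14 = 2.4054
z = (x̄−μ₀)/SE = (32.71−29)/2.4054 = 1.5424
p-value (two-sided) = 0.12298
At α=0.01: p ≥ α → fail to reject H₀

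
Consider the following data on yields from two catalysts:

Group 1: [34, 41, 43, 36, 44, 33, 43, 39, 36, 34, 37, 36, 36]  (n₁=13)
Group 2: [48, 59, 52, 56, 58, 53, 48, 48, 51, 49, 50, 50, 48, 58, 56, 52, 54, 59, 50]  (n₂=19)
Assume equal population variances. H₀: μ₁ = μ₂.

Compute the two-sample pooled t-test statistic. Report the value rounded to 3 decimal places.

x̄₁=37.846, s₁=3.760, n₁=13
x̄₂=52.579, s₂=3.990, n₂=19
s_p² = [12·3.760² + 18·3.990²]/30 = 15.2108
SE = √(s_p²·(1/13+1/19)) = 1.4038
t = (37.846−52.579)/1.4038 = -10.4950
df = 30

test statistic = -10.495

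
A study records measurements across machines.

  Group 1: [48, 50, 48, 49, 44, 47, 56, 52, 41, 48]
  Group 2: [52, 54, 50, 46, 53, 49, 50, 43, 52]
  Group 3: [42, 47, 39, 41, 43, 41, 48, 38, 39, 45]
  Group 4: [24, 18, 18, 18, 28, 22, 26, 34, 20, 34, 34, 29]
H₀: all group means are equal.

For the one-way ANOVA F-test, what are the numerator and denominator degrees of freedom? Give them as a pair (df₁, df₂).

degrees of freedom = [3, 37]

k = 4 groups, N = 41 total
df = (k−1, N−k) = (4−1, 41−4) = (3, 37)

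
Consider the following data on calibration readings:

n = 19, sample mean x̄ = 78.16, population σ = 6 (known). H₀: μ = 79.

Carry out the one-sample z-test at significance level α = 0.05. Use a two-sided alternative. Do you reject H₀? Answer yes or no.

reject H₀: no

SE = σ/√n = 6/√19 = 1.3765
z = (x̄−μ₀)/SE = (78.16−79)/1.3765 = -0.6102
p-value (two-sided) = 0.54170
At α=0.05: p ≥ α → fail to reject H₀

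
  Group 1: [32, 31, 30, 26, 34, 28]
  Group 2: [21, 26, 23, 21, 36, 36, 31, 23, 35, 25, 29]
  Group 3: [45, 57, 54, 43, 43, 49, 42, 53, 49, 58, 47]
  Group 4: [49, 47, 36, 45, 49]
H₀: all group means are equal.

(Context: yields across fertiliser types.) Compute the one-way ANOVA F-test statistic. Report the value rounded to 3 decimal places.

Group means [30.17, 27.82, 49.09, 45.20], grand mean 37.970
SSB = Σnᵢ(x̄ᵢ−x̄)² = 3120.791; SSW = ΣΣ(x−x̄ᵢ)² = 832.179
MSB = 3120.791/3 = 1040.2636; MSW = 832.179/29 = 28.6958
F = MSB/MSW = 36.2514
df = (3, 29)

test statistic = 36.251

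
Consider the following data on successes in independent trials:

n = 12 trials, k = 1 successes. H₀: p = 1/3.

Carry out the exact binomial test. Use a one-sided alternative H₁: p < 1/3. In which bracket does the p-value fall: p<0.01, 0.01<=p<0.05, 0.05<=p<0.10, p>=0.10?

Exact binomial: n=12, k=1, p₀=1/3=0.3333
P(X≤1) from Σ C(n,i)·p₀^i·(1−p₀)^(n−i)
p-value (one-sided, H₁ less) = 0.05395
→ bracket: 0.05<=p<0.10

p-value bracket: 0.05<=p<0.10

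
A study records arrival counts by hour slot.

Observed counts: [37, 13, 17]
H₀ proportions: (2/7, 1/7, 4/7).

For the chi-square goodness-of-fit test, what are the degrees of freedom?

df = k − 1 = 3 − 1 = 2

degrees of freedom = 2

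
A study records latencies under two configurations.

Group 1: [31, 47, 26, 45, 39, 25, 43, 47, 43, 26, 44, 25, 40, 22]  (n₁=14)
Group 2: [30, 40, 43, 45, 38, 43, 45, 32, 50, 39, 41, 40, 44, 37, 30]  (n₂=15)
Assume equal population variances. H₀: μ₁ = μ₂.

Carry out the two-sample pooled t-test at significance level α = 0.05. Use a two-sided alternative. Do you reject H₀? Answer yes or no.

reject H₀: no

x̄₁=35.929, s₁=9.499, n₁=14
x̄₂=39.800, s₂=5.747, n₂=15
s_p² = [13·9.499² + 14·5.747²]/27 = 60.5677
SE = √(s_p²·(1/14+1/15)) = 2.8921
t = (35.929−39.800)/2.8921 = -1.3386
df = 27
p-value (two-sided) = 0.19185
At α=0.05: p ≥ α → fail to reject H₀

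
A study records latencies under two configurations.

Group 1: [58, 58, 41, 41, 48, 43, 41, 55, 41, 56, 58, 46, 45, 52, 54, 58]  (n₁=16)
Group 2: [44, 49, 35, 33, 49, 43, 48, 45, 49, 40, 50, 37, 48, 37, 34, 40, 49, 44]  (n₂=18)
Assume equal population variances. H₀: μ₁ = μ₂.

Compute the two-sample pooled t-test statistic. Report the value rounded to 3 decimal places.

x̄₁=49.688, s₁=7.087, n₁=16
x̄₂=43.000, s₂=5.861, n₂=18
s_p² = [15·7.087² + 17·5.861²]/32 = 41.7949
SE = √(s_p²·(1/16+1/18)) = 2.2213
t = (49.688−43.000)/2.2213 = 3.0106
df = 32

test statistic = 3.011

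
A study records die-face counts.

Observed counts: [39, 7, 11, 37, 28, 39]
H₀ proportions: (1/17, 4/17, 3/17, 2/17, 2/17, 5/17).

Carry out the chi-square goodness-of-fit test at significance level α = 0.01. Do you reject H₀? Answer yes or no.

n = 161; E_i = n·p_i = [9.47, 37.88, 28.41, 18.94, 18.94, 47.35]
χ² = (39−9.47)²/9.47 + (7−37.88)²/37.88 + (11−28.41)²/28.41 + (37−18.94)²/18.94 + (28−18.94)²/18.94 + (39−47.35)²/47.35 = 150.9430
df = 5
p-value (upper-tail) = 0.00000
At α=0.01: p < α → reject H₀

reject H₀: yes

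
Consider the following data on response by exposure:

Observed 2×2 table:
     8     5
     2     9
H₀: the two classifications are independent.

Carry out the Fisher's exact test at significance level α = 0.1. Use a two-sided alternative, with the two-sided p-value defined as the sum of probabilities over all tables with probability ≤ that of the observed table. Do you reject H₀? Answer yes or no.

Margins: r₁=13, r₂=11, c₁=10, c₂=14, n=24
p_obs = C(13,8)·C(11,2)/C(24,10); sum pmf over tables with pmf ≤ p_obs
p-value (two-sided) = 0.04718
At α=0.1: p < α → reject H₀

reject H₀: yes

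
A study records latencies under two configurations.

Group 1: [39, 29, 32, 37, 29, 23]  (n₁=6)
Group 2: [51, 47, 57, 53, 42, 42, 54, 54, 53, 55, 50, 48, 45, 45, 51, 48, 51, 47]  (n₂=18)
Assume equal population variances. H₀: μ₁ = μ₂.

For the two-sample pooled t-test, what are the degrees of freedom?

df = n₁ + n₂ − 2 = 6 + 18 − 2 = 22

degrees of freedom = 22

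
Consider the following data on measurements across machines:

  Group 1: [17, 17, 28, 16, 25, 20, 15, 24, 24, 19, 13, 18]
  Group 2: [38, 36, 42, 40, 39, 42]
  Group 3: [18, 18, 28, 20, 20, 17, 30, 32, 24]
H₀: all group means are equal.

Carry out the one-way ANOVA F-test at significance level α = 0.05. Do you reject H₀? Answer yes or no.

reject H₀: yes

Group means [19.67, 39.50, 23.00], grand mean 25.185
SSB = Σnᵢ(x̄ᵢ−x̄)² = 1637.907; SSW = ΣΣ(x−x̄ᵢ)² = 520.167
MSB = 1637.907/2 = 818.9537; MSW = 520.167/24 = 21.6736
F = MSB/MSW = 37.7858
df = (2, 24)
p-value (upper-tail) = 0.00000
At α=0.05: p < α → reject H₀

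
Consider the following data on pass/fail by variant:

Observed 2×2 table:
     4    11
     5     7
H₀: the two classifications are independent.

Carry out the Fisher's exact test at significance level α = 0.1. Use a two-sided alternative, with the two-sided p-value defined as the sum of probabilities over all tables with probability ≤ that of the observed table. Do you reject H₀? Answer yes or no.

reject H₀: no

Margins: r₁=15, r₂=12, c₁=9, c₂=18, n=27
p_obs = C(15,4)·C(12,5)/C(27,9); sum pmf over tables with pmf ≤ p_obs
p-value (two-sided) = 0.44790
At α=0.1: p ≥ α → fail to reject H₀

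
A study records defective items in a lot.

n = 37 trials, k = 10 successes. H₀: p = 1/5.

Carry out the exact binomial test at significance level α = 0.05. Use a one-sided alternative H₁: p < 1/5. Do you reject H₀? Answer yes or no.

Exact binomial: n=37, k=10, p₀=1/5=0.2000
P(X≤10) from Σ C(n,i)·p₀^i·(1−p₀)^(n−i)
p-value (one-sided, H₁ less) = 0.89535
At α=0.05: p ≥ α → fail to reject H₀

reject H₀: no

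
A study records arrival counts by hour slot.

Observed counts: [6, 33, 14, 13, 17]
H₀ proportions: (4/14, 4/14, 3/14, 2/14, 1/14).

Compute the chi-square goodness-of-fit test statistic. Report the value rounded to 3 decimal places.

n = 83; E_i = n·p_i = [23.71, 23.71, 17.79, 11.86, 5.93]
χ² = (6−23.71)²/23.71 + (33−23.71)²/23.71 + (14−17.79)²/17.79 + (13−11.86)²/11.86 + (17−5.93)²/5.93 = 38.4598
df = 4

test statistic = 38.460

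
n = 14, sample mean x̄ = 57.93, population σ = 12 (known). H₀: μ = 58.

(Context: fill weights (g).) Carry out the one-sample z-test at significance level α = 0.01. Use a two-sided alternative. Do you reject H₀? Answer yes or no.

reject H₀: no

SE = σ/√n = 12/√14 = 3.2071
z = (x̄−μ₀)/SE = (57.93−58)/3.2071 = -0.0218
p-value (two-sided) = 0.98259
At α=0.01: p ≥ α → fail to reject H₀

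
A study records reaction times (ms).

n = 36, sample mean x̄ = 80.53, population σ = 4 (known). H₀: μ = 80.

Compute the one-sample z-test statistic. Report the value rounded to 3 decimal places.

SE = σ/√n = 4/√36 = 0.6667
z = (x̄−μ₀)/SE = (80.53−80)/0.6667 = 0.7950

test statistic = 0.795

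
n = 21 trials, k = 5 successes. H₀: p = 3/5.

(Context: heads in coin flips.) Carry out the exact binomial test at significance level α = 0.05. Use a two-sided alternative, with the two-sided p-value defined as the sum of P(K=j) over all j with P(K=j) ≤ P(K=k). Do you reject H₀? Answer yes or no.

reject H₀: yes

Exact binomial: n=21, k=5, p₀=3/5=0.6000
P(X=j) = C(n,j)·p₀^j·(1−p₀)^(n−j); p = Σ P(X=j) over j with P(X=j) ≤ P(X=5)
p-value (two-sided) = 0.00116
At α=0.05: p < α → reject H₀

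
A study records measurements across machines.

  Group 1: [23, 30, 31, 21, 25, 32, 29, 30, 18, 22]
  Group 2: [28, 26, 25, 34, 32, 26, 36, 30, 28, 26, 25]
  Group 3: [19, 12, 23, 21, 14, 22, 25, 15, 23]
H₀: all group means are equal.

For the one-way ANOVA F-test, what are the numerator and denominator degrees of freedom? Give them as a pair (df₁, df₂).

degrees of freedom = [2, 27]

k = 3 groups, N = 30 total
df = (k−1, N−k) = (3−1, 30−3) = (2, 27)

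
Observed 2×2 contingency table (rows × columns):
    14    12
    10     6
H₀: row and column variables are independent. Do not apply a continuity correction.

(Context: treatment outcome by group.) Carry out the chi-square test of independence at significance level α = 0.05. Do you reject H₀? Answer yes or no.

reject H₀: no

Row totals [26, 16], col totals [24, 18], n=42
χ² = (14−14.86)²/14.86 + (12−11.14)²/11.14 + (10−9.14)²/9.14 + (6−6.86)²/6.86 = 0.3029
df = 1
p-value (upper-tail) = 0.58208
At α=0.05: p ≥ α → fail to reject H₀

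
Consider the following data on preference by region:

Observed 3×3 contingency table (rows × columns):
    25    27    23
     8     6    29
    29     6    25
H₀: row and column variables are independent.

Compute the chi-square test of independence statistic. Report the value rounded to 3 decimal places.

test statistic = 26.959

Row totals [75, 43, 60], col totals [62, 39, 77], n=178
χ² = (25−26.12)²/26.12 + (27−16.43)²/16.43 + (23−32.44)²/32.44 + (8−14.98)²/14.98 + (6−9.42)²/9.42 + (29−18.60)²/18.60 + (29−20.90)²/20.90 + (6−13.15)²/13.15 + (25−25.96)²/25.96 = 26.9594
df = 4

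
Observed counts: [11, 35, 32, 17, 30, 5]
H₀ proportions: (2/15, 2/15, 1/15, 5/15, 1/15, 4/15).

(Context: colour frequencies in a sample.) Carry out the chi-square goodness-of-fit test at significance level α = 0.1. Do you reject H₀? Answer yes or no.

reject H₀: yes

n = 130; E_i = n·p_i = [17.33, 17.33, 8.67, 43.33, 8.67, 34.67]
χ² = (11−17.33)²/17.33 + (35−17.33)²/17.33 + (32−8.67)²/8.67 + (17−43.33)²/43.33 + (30−8.67)²/8.67 + (5−34.67)²/34.67 = 177.0442
df = 5
p-value (upper-tail) = 0.00000
At α=0.1: p < α → reject H₀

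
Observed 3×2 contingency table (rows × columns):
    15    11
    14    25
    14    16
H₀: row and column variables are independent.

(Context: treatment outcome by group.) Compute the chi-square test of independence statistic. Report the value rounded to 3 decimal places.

Row totals [26, 39, 30], col totals [43, 52], n=95
χ² = (15−11.77)²/11.77 + (11−14.23)²/14.23 + (14−17.65)²/17.65 + (25−21.35)²/21.35 + (14−13.58)²/13.58 + (16−16.42)²/16.42 = 3.0258
df = 2

test statistic = 3.026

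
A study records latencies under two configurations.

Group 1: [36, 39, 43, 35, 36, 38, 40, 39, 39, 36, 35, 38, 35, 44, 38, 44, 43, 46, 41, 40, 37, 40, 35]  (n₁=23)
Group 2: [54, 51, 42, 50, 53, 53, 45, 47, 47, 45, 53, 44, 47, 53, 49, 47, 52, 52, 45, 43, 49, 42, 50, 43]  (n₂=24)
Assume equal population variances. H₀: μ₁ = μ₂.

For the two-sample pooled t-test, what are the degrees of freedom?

df = n₁ + n₂ − 2 = 23 + 24 − 2 = 45

degrees of freedom = 45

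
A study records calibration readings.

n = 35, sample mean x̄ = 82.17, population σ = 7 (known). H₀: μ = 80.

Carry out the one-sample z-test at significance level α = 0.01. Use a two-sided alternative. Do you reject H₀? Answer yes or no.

SE = σ/√n = 7/√35 = 1.1832
z = (x̄−μ₀)/SE = (82.17−80)/1.1832 = 1.8340
p-value (two-sided) = 0.06666
At α=0.01: p ≥ α → fail to reject H₀

reject H₀: no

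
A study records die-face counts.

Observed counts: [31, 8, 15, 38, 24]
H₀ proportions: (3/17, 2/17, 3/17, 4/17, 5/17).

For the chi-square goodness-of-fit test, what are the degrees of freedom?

degrees of freedom = 4

df = k − 1 = 5 − 1 = 4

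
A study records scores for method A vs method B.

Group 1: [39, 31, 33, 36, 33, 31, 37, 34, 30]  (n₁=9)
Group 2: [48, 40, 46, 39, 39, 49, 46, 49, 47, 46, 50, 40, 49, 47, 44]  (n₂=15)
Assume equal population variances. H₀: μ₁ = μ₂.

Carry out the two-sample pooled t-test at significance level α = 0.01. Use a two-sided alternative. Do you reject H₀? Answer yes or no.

reject H₀: yes

x̄₁=33.778, s₁=3.032, n₁=9
x̄₂=45.267, s₂=3.918, n₂=15
s_p² = [8·3.032² + 14·3.918²]/22 = 13.1131
SE = √(s_p²·(1/9+1/15)) = 1.5268
t = (33.778−45.267)/1.5268 = -7.5246
df = 22
p-value (two-sided) = 0.00000
At α=0.01: p < α → reject H₀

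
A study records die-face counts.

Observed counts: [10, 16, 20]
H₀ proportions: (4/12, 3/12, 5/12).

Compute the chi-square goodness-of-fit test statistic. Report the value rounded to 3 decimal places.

n = 46; E_i = n·p_i = [15.33, 11.50, 19.17]
χ² = (10−15.33)²/15.33 + (16−11.50)²/11.50 + (20−19.17)²/19.17 = 3.6522
df = 2

test statistic = 3.652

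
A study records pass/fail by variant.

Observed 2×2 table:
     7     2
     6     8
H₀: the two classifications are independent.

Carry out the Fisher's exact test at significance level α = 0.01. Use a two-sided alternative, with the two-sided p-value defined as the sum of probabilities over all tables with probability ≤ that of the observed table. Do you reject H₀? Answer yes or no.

reject H₀: no

Margins: r₁=9, r₂=14, c₁=13, c₂=10, n=23
p_obs = C(9,7)·C(14,6)/C(23,13); sum pmf over tables with pmf ≤ p_obs
p-value (two-sided) = 0.19680
At α=0.01: p ≥ α → fail to reject H₀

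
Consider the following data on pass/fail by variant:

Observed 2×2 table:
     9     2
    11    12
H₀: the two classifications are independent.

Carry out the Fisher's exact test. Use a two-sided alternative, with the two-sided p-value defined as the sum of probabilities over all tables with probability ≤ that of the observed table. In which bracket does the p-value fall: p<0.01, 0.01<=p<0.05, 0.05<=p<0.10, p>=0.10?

p-value bracket: 0.05<=p<0.10

Margins: r₁=11, r₂=23, c₁=20, c₂=14, n=34
p_obs = C(11,9)·C(23,11)/C(34,20); sum pmf over tables with pmf ≤ p_obs
p-value (two-sided) = 0.07642
→ bracket: 0.05<=p<0.10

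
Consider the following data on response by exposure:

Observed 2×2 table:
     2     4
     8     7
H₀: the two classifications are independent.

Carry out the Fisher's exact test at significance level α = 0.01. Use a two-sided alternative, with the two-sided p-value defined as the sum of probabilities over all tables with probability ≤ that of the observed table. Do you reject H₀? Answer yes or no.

reject H₀: no

Margins: r₁=6, r₂=15, c₁=10, c₂=11, n=21
p_obs = C(6,2)·C(15,8)/C(21,10); sum pmf over tables with pmf ≤ p_obs
p-value (two-sided) = 0.63512
At α=0.01: p ≥ α → fail to reject H₀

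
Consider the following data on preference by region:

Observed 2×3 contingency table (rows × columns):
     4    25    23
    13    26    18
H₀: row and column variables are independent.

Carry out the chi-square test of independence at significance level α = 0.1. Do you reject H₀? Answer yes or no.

reject H₀: yes

Row totals [52, 57], col totals [17, 51, 41], n=109
χ² = (4−8.11)²/8.11 + (25−24.33)²/24.33 + (23−19.56)²/19.56 + (13−8.89)²/8.89 + (26−26.67)²/26.67 + (18−21.44)²/21.44 = 5.1756
df = 2
p-value (upper-tail) = 0.07519
At α=0.1: p < α → reject H₀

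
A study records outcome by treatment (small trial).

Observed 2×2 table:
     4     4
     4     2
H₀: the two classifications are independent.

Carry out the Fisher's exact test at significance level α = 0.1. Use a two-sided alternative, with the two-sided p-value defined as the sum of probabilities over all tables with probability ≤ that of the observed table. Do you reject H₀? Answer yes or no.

reject H₀: no

Margins: r₁=8, r₂=6, c₁=8, c₂=6, n=14
p_obs = C(8,4)·C(6,4)/C(14,8); sum pmf over tables with pmf ≤ p_obs
p-value (two-sided) = 0.62704
At α=0.1: p ≥ α → fail to reject H₀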